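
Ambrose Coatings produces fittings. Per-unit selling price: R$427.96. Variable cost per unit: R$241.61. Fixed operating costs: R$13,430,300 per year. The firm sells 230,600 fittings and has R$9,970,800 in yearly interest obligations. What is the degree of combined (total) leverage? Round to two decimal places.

2.20

At 230,600 units, contribution = 230,600 × R$186.35 = R$42,972,310.00.
EBIT = R$42,972,310.00 − R$13,430,300 = R$29,542,010.00. Interest = R$9,970,800.00.
DOL = R$42,972,310.00 ÷ R$29,542,010.00 = 1.4546; DFL = R$29,542,010.00 ÷ R$19,571,210.00 = 1.5095.
Combined leverage = 1.4546 × 1.5095 = 2.1957.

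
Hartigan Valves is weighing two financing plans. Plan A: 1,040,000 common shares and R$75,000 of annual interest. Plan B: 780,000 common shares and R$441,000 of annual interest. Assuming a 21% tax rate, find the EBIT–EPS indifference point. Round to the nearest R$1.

At indifference, (EBIT − 75,000)(1 − t)/1,040,000 = (EBIT − 441,000)(1 − t)/780,000.
Cancelling (1 − t) and cross-multiplying: 780,000·(EBIT − 75,000) = 1,040,000·(EBIT − 441,000).
Solving, EBIT = (441,000·1,040,000 − 75,000·780,000) / (1,040,000 − 780,000) = 400,140,000,000 / 260,000 = 1,539,000.00.

R$1,539,000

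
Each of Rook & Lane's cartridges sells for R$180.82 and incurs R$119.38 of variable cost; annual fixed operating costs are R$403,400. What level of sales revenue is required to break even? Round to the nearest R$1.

Contribution margin per unit = R$180.82 − R$119.38 = R$61.44, a CM ratio of R$61.44 ÷ R$180.82 = 0.3398.
Break-even revenue = fixed costs × price ÷ CM = R$403,400 × R$180.82 ÷ R$61.44 = R$1,187,220.

R$1,187,220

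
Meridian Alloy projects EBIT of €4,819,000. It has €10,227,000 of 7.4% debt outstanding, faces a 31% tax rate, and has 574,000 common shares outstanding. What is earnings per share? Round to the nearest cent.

Pre-tax income = €4,819,000 − €756,798.00 = €4,062,202.00.
Net income = €4,062,202.00 × (1 − 0.31) = €2,802,919.38.
Per share: €2,802,919.38 / 574,000 shares = €4.88.

€4.88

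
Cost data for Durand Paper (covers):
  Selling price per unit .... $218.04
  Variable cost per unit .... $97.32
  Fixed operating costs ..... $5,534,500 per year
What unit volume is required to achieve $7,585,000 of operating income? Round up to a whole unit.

108,678 covers

Contribution margin per unit = $218.04 − $97.32 = $120.72.
Need Q such that Q × $120.72 − $5,534,500 = $7,585,000, i.e. Q = $13,119,500 / $120.72 = 108,677.10 → 108,678.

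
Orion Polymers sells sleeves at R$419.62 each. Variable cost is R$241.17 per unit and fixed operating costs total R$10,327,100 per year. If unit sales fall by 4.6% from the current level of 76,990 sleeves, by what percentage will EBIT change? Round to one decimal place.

-18.5%

Total contribution margin = 76,990 × R$178.45 = R$13,738,865.50.
Subtracting fixed costs: EBIT = R$13,738,865.50 − R$10,327,100 = R$3,411,765.50.
So DOL = total CM / EBIT = R$13,738,865.50 / R$3,411,765.50 = 4.0269.
So EBIT moves 4.0269 × (-4.6%) = -18.5%.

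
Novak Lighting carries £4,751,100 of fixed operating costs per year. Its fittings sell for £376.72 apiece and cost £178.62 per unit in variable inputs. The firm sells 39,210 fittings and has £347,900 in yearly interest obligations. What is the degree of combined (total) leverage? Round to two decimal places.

2.91

Contribution at this volume is 39,210 × £198.10 = £7,767,501.00.
Subtracting fixed costs: EBIT = £7,767,501.00 − £4,751,100 = £3,016,401.00. Interest = £347,900.00.
DOL = £7,767,501.00 ÷ £3,016,401.00 = 2.5751; DFL = £3,016,401.00 ÷ £2,668,501.00 = 1.1304.
Combined leverage = 2.5751 × 1.1304 = 2.9109.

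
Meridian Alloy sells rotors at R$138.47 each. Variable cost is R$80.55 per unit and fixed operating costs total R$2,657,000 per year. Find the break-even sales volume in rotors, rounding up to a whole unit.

Each unit contributes R$138.47 − R$80.55 = R$57.92.
Break-even volume = fixed costs ÷ CM per unit = R$2,657,000 ÷ R$57.92 = 45,873.62, so 45,874 rotors.

45,874 rotors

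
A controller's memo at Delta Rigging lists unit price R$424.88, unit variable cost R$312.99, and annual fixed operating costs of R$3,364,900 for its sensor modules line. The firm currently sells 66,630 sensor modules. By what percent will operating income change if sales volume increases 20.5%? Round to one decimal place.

Contribution at this volume is 66,630 × R$111.89 = R$7,455,230.70.
EBIT = R$7,455,230.70 − R$3,364,900 = R$4,090,330.70.
Degree of operating leverage = R$7,455,230.70 / R$4,090,330.70 = 1.8226.
So EBIT moves 1.8226 × (+20.5%) = +37.4%.

+37.4%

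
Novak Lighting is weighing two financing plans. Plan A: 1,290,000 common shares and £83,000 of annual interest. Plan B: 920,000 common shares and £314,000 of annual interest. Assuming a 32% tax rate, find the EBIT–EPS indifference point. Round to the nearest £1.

£888,378

At indifference, (EBIT − 83,000)(1 − t)/1,290,000 = (EBIT − 314,000)(1 − t)/920,000.
The (1 − t) factor cancels: (EBIT − 83,000) × 920,000 = (EBIT − 314,000) × 1,290,000.
Solving, EBIT = (314,000·1,290,000 − 83,000·920,000) / (1,290,000 − 920,000) = 328,700,000,000 / 370,000 = 888,378.38.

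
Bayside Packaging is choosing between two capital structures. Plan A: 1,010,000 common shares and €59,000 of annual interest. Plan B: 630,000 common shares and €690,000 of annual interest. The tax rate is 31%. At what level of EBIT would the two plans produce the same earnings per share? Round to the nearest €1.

At indifference, (EBIT − 59,000)(1 − t)/1,010,000 = (EBIT − 690,000)(1 − t)/630,000.
Cancelling (1 − t) and cross-multiplying: 630,000·(EBIT − 59,000) = 1,010,000·(EBIT − 690,000).
EBIT × (1,010,000 − 630,000) = 690,000 × 1,010,000 − 59,000 × 630,000 = 659,730,000,000, so EBIT = 659,730,000,000 ÷ 380,000 = 1,736,131.58.

€1,736,132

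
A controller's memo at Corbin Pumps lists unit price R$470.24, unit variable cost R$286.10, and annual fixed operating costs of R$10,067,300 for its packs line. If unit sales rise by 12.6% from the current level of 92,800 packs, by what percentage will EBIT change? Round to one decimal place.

+30.7%

At 92,800 units, contribution = 92,800 × R$184.14 = R$17,088,192.00.
EBIT = R$17,088,192.00 − R$10,067,300 = R$7,020,892.00.
Degree of operating leverage = R$17,088,192.00 / R$7,020,892.00 = 2.4339.
Operating income changes by 2.4339 × +12.6% = +30.7%.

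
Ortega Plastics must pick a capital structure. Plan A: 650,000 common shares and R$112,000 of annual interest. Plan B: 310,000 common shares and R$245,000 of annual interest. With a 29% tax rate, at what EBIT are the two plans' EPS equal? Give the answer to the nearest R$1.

Set EPS_A = EPS_B: (EBIT − R$112,000)(1 − 0.29) ÷ 650,000 = (EBIT − R$245,000)(1 − 0.29) ÷ 310,000.
Cancelling (1 − t) and cross-multiplying: 310,000·(EBIT − 112,000) = 650,000·(EBIT − 245,000).
EBIT × (650,000 − 310,000) = 245,000 × 650,000 − 112,000 × 310,000 = 124,530,000,000, so EBIT = 124,530,000,000 ÷ 340,000 = 366,264.71.

R$366,265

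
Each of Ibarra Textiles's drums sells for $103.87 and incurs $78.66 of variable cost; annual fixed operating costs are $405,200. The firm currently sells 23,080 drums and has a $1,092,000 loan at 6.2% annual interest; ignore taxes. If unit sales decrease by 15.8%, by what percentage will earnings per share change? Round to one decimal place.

-84.4%

Total contribution margin = 23,080 × $25.21 = $581,846.80.
Operating income = contribution − fixed costs = $581,846.80 − $405,200 = $176,646.80.
After interest of $67,704.00, pre-tax earnings = $108,942.80.
DCL = total CM / (EBIT − I) = $581,846.80 / $108,942.80 = 5.3408.
%ΔEPS = DCL × %ΔSales = 5.3408 × -15.8% = -84.4%.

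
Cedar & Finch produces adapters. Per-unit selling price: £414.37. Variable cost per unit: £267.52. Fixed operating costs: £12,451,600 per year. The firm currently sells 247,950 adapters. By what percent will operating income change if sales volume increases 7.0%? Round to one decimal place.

At 247,950 units, contribution = 247,950 × £146.85 = £36,411,457.50.
EBIT = £36,411,457.50 − £12,451,600 = £23,959,857.50.
Degree of operating leverage = £36,411,457.50 / £23,959,857.50 = 1.5197.
Operating income changes by 1.5197 × +7.0% = +10.6%.

+10.6%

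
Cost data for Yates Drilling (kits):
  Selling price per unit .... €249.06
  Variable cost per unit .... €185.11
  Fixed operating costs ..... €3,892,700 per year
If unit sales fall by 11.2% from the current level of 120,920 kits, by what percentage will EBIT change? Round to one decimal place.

-22.6%

Total contribution margin = 120,920 × €63.95 = €7,732,834.00.
Operating income = contribution − fixed costs = €7,732,834.00 − €3,892,700 = €3,840,134.00.
So DOL = total CM / EBIT = €7,732,834.00 / €3,840,134.00 = 2.0137.
So EBIT moves 2.0137 × (-11.2%) = -22.6%.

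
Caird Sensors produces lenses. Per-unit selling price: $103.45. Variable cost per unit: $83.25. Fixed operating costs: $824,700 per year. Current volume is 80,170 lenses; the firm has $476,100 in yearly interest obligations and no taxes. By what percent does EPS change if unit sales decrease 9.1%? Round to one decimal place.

At 80,170 units, contribution = 80,170 × $20.20 = $1,619,434.00.
Operating income = contribution − fixed costs = $1,619,434.00 − $824,700 = $794,734.00.
Interest = $476,100.00, so EBIT − I = $318,634.00.
Degree of combined leverage = contribution ÷ (EBIT − I) = $1,619,434.00 ÷ $318,634.00 = 5.0824.
%ΔEPS = DCL × %ΔSales = 5.0824 × -9.1% = -46.3%.

-46.3%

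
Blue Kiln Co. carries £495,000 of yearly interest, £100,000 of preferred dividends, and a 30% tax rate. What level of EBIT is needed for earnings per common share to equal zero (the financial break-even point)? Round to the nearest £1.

£637,857

Grossing the preferred dividend up to pre-tax terms: £100,000 / (1 − 0.30) = £142,857.14.
EPS = 0 when EBIT covers interest plus the pre-tax preferred burden: £495,000 + £142,857.14 = £637,857.14.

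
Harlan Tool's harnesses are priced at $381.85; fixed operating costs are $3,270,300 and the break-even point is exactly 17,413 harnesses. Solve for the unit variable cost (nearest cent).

At break-even, FC = Q × (P − VC), so P − VC = $3,270,300 ÷ 17,413 = $187.8080.
Variable cost per unit = $381.85 − $187.8080 = $194.04.

$194.04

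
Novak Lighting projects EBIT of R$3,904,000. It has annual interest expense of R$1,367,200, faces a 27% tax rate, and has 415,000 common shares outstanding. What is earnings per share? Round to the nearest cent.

R$4.46

Pre-tax income = R$3,904,000 − R$1,367,200.00 = R$2,536,800.00.
Net income = R$2,536,800.00 × (1 − 0.27) = R$1,851,864.00.
Per share: R$1,851,864.00 / 415,000 shares = R$4.46.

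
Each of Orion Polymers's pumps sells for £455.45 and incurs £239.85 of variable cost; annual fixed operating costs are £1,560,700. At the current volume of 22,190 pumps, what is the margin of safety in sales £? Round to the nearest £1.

Contribution margin per unit = £455.45 − £239.85 = £215.60. Break-even units = £1,560,700 ÷ £215.60 = 7,238.87; break-even revenue = 7,238.87 × £455.45 = £3,296,942.56.
Current sales = 22,190 × £455.45 = £10,106,435.50.
Margin of safety = £10,106,435.50 − £3,296,942.56 = £6,809,493.

£6,809,493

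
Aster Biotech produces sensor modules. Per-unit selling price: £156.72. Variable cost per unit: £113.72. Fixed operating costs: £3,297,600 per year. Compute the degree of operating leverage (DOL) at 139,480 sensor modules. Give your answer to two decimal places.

2.22

Contribution at this volume is 139,480 × £43.00 = £5,997,640.00.
Subtracting fixed costs: EBIT = £5,997,640.00 − £3,297,600 = £2,700,040.00.
DOL = contribution ÷ EBIT = £5,997,640.00 ÷ £2,700,040.00 = 2.2213.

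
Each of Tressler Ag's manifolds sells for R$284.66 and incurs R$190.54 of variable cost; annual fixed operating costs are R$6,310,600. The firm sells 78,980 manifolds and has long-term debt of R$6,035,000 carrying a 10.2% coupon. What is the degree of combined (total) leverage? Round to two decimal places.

At 78,980 units, contribution = 78,980 × R$94.12 = R$7,433,597.60.
Operating income = contribution − fixed costs = R$7,433,597.60 − R$6,310,600 = R$1,122,997.60. Interest = R$615,570.00.
DOL = R$7,433,597.60 ÷ R$1,122,997.60 = 6.6194; DFL = R$1,122,997.60 ÷ R$507,427.60 = 2.2131.
Combined leverage = 6.6194 × 2.2131 = 14.6494.

14.65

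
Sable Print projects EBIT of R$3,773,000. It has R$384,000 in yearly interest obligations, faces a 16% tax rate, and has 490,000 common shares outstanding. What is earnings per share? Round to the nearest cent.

R$5.81

Interest = R$384,000.00, so EBT = R$3,773,000 − R$384,000.00 = R$3,389,000.00.
After tax at 16%: net income = R$3,389,000.00 × 0.84 = R$2,846,760.00.
EPS = R$2,846,760.00 ÷ 490,000 = R$5.81.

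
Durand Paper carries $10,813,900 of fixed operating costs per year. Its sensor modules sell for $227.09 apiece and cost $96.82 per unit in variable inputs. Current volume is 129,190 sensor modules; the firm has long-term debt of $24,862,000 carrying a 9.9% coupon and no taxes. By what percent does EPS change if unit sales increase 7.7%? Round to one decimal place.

Total contribution margin = 129,190 × $130.27 = $16,829,581.30.
EBIT = $16,829,581.30 − $10,813,900 = $6,015,681.30.
Interest = $2,461,338.00, so EBIT − I = $3,554,343.30.
Degree of combined leverage = contribution ÷ (EBIT − I) = $16,829,581.30 ÷ $3,554,343.30 = 4.7349.
%ΔEPS = DCL × %ΔSales = 4.7349 × +7.7% = +36.5%.

+36.5%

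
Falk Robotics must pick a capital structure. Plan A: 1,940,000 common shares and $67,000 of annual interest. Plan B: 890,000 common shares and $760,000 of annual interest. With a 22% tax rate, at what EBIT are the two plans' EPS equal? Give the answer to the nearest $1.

Set EPS_A = EPS_B: (EBIT − $67,000)(1 − 0.22) ÷ 1,940,000 = (EBIT − $760,000)(1 − 0.22) ÷ 890,000.
Cancelling (1 − t) and cross-multiplying: 890,000·(EBIT − 67,000) = 1,940,000·(EBIT − 760,000).
Solving, EBIT = (760,000·1,940,000 − 67,000·890,000) / (1,940,000 − 890,000) = 1,414,770,000,000 / 1,050,000 = 1,347,400.00.

$1,347,400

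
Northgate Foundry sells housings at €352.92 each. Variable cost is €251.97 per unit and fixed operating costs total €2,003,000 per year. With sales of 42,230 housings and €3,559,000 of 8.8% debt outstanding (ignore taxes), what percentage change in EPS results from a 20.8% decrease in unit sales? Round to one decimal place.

Total contribution margin = 42,230 × €100.95 = €4,263,118.50.
EBIT = €4,263,118.50 − €2,003,000 = €2,260,118.50.
After interest of €313,192.00, pre-tax earnings = €1,946,926.50.
Degree of combined leverage = contribution ÷ (EBIT − I) = €4,263,118.50 ÷ €1,946,926.50 = 2.1897.
EPS therefore changes by 2.1897 × (-20.8%) = -45.5%.

-45.5%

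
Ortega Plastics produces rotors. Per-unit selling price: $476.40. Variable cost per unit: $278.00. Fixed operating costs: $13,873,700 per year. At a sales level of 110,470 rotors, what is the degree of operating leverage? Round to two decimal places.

2.72

At 110,470 units, contribution = 110,470 × $198.40 = $21,917,248.00.
Subtracting fixed costs: EBIT = $21,917,248.00 − $13,873,700 = $8,043,548.00.
DOL = contribution ÷ EBIT = $21,917,248.00 ÷ $8,043,548.00 = 2.7248.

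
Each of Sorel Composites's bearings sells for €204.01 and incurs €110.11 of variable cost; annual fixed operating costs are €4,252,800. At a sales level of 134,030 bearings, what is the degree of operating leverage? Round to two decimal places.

1.51

At 134,030 units, contribution = 134,030 × €93.90 = €12,585,417.00.
Subtracting fixed costs: EBIT = €12,585,417.00 − €4,252,800 = €8,332,617.00.
Degree of operating leverage = €12,585,417.00 / €8,332,617.00 = 1.5104.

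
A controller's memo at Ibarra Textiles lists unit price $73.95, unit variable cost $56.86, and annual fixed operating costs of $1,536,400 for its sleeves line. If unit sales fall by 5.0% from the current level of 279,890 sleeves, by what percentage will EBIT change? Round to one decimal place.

Total contribution margin = 279,890 × $17.09 = $4,783,320.10.
EBIT = $4,783,320.10 − $1,536,400 = $3,246,920.10.
DOL = contribution ÷ EBIT = $4,783,320.10 ÷ $3,246,920.10 = 1.4732.
Operating income changes by 1.4732 × -5.0% = -7.4%.

-7.4%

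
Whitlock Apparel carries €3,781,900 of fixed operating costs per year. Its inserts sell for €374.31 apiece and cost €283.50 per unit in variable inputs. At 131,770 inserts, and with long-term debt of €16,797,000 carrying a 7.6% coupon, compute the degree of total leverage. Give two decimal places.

At 131,770 units, contribution = 131,770 × €90.81 = €11,966,033.70.
EBIT = €11,966,033.70 − €3,781,900 = €8,184,133.70. Interest = €1,276,572.00, so EBIT − I = €6,907,561.70.
DCL = contribution ÷ (EBIT − I) = €11,966,033.70 ÷ €6,907,561.70 = 1.7323.

1.73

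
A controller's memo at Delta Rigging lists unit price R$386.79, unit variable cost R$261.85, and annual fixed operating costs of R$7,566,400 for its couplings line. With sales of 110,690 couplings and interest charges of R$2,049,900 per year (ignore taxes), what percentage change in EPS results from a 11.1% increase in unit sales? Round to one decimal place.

At 110,690 units, contribution = 110,690 × R$124.94 = R$13,829,608.60.
Subtracting fixed costs: EBIT = R$13,829,608.60 − R$7,566,400 = R$6,263,208.60.
Interest = R$2,049,900.00, so EBIT − I = R$4,213,308.60.
DCL = total CM / (EBIT − I) = R$13,829,608.60 / R$4,213,308.60 = 3.2824.
%ΔEPS = DCL × %ΔSales = 3.2824 × +11.1% = +36.4%.

+36.4%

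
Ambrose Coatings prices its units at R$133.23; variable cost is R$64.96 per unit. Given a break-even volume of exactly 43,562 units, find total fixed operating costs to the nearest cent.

R$2,973,977.74

Contribution margin per unit = R$133.23 − R$64.96 = R$68.27.
Since BE = FC / CM, FC = 43,562 × R$68.27 = R$2,973,977.74.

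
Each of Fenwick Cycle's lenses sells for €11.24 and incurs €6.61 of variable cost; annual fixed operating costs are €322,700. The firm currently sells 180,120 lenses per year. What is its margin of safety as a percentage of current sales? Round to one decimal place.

61.3%

Contribution margin per unit = €11.24 − €6.61 = €4.63. Break-even units = €322,700 ÷ €4.63 = 69,697.62; break-even revenue = 69,697.62 × €11.24 = €783,401.30.
Actual sales revenue = 180,120 × €11.24 = €2,024,548.80.
Margin of safety = (€2,024,548.80 − €783,401.30) ÷ €2,024,548.80 = 61.3%.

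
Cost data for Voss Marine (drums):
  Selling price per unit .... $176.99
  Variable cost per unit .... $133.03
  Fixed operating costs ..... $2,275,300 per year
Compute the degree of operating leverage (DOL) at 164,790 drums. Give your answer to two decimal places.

Contribution at this volume is 164,790 × $43.96 = $7,244,168.40.
EBIT = $7,244,168.40 − $2,275,300 = $4,968,868.40.
So DOL = total CM / EBIT = $7,244,168.40 / $4,968,868.40 = 1.4579.

1.46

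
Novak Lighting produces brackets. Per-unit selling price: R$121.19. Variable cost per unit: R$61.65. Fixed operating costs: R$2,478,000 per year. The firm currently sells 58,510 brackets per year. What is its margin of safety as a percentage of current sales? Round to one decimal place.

28.9%

Unit CM = price − variable cost = R$121.19 − R$61.65 = R$59.54. Break-even units = R$2,478,000 ÷ R$59.54 = 41,619.08; break-even revenue = 41,619.08 × R$121.19 = R$5,043,816.26.
Current sales = 58,510 × R$121.19 = R$7,090,826.90.
Margin of safety = (R$7,090,826.90 − R$5,043,816.26) ÷ R$7,090,826.90 = 28.9%.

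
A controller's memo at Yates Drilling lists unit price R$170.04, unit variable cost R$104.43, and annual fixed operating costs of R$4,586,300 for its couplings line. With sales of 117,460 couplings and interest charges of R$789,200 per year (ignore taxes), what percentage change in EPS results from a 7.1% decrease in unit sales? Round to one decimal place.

Contribution at this volume is 117,460 × R$65.61 = R$7,706,550.60.
EBIT = R$7,706,550.60 − R$4,586,300 = R$3,120,250.60.
After interest of R$789,200.00, pre-tax earnings = R$2,331,050.60.
Degree of combined leverage = contribution ÷ (EBIT − I) = R$7,706,550.60 ÷ R$2,331,050.60 = 3.3060.
EPS therefore changes by 3.3060 × (-7.1%) = -23.5%.

-23.5%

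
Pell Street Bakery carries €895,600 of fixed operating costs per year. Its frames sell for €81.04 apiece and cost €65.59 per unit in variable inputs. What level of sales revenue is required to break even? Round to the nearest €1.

€4,697,697

Contribution margin per unit = €81.04 − €65.59 = €15.45, a CM ratio of €15.45 ÷ €81.04 = 0.1906.
Break-even sales = FC ÷ CM ratio = €895,600 × €81.04 / €15.45 = €4,697,697.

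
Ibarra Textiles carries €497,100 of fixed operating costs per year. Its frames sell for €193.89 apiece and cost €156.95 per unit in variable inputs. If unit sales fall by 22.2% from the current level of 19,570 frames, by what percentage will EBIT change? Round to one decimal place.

-71.1%

At 19,570 units, contribution = 19,570 × €36.94 = €722,915.80.
EBIT = €722,915.80 − €497,100 = €225,815.80.
Degree of operating leverage = €722,915.80 / €225,815.80 = 3.2014.
%ΔEBIT = DOL × %ΔSales = 3.2014 × -22.2% = -71.1%.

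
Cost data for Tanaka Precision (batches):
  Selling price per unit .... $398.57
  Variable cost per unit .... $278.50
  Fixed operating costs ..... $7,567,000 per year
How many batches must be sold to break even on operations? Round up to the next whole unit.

Each unit contributes $398.57 − $278.50 = $120.07.
Break-even Q = $7,567,000 / $120.07 = 63,021.57 → 63,022 batches.

63,022 batches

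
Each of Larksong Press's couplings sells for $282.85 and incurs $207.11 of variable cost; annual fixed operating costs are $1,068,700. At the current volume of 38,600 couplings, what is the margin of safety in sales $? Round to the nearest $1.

$6,926,964

Each unit contributes $282.85 − $207.11 = $75.74. Break-even units = $1,068,700 ÷ $75.74 = 14,110.11; break-even revenue = 14,110.11 × $282.85 = $3,991,045.62.
Current sales = 38,600 × $282.85 = $10,918,010.00.
Margin of safety = $10,918,010.00 − $3,991,045.62 = $6,926,964.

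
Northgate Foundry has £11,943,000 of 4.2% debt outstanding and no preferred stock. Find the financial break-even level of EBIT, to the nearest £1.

Annual interest = 4.2% × £11,943,000 = £501,606.00.
With no preferred dividends, EPS = 0 when EBIT exactly covers interest, so the financial break-even EBIT is £501,606.00.

£501,606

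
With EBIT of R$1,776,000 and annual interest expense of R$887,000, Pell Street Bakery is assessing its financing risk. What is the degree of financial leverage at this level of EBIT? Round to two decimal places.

Annual interest charges come to R$887,000.00.
DFL = EBIT ÷ (EBIT − I) = R$1,776,000 ÷ (R$1,776,000 − R$887,000.00) = R$1,776,000 ÷ R$889,000.00 = 1.9978.

2.00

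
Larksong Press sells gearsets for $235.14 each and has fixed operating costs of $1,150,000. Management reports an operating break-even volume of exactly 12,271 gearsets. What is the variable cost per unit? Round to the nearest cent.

At break-even, FC = Q × (P − VC), so P − VC = $1,150,000 ÷ 12,271 = $93.7169.
Variable cost per unit = $235.14 − $93.7169 = $141.42.

$141.42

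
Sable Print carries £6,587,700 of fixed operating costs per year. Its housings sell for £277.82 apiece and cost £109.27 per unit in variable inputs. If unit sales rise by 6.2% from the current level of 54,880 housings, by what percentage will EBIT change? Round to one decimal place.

+21.5%

Total contribution margin = 54,880 × £168.55 = £9,250,024.00.
Subtracting fixed costs: EBIT = £9,250,024.00 − £6,587,700 = £2,662,324.00.
DOL = contribution ÷ EBIT = £9,250,024.00 ÷ £2,662,324.00 = 3.4744.
So EBIT moves 3.4744 × (+6.2%) = +21.5%.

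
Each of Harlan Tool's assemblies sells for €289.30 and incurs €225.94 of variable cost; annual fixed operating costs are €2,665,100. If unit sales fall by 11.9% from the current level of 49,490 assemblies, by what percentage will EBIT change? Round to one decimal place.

-79.3%

Total contribution margin = 49,490 × €63.36 = €3,135,686.40.
EBIT = €3,135,686.40 − €2,665,100 = €470,586.40.
DOL = contribution ÷ EBIT = €3,135,686.40 ÷ €470,586.40 = 6.6634.
%ΔEBIT = DOL × %ΔSales = 6.6634 × -11.9% = -79.3%.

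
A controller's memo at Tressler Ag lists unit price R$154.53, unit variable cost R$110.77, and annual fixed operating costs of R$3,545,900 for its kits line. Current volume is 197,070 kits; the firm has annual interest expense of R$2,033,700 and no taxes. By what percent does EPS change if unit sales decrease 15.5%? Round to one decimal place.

Total contribution margin = 197,070 × R$43.76 = R$8,623,783.20.
Subtracting fixed costs: EBIT = R$8,623,783.20 − R$3,545,900 = R$5,077,883.20.
Interest = R$2,033,700.00, so EBIT − I = R$3,044,183.20.
DCL = total CM / (EBIT − I) = R$8,623,783.20 / R$3,044,183.20 = 2.8329.
EPS therefore changes by 2.8329 × (-15.5%) = -43.9%.

-43.9%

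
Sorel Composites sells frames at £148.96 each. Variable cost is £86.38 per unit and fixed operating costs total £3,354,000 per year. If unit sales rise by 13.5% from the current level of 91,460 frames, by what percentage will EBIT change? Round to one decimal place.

+32.6%

Contribution at this volume is 91,460 × £62.58 = £5,723,566.80.
Subtracting fixed costs: EBIT = £5,723,566.80 − £3,354,000 = £2,369,566.80.
So DOL = total CM / EBIT = £5,723,566.80 / £2,369,566.80 = 2.4154.
%ΔEBIT = DOL × %ΔSales = 2.4154 × +13.5% = +32.6%.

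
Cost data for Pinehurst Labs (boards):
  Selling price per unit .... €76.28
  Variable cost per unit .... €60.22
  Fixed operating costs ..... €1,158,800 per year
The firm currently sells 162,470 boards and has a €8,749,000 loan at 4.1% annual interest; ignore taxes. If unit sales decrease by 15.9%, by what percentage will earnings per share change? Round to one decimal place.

-38.0%

Total contribution margin = 162,470 × €16.06 = €2,609,268.20.
Operating income = contribution − fixed costs = €2,609,268.20 − €1,158,800 = €1,450,468.20.
Interest = €358,709.00, so EBIT − I = €1,091,759.20.
DCL = total CM / (EBIT − I) = €2,609,268.20 / €1,091,759.20 = 2.3900.
EPS therefore changes by 2.3900 × (-15.9%) = -38.0%.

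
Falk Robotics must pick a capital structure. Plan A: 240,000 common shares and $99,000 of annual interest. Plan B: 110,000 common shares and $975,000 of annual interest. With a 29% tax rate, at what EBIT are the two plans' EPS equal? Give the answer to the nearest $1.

$1,716,231

At indifference, (EBIT − 99,000)(1 − t)/240,000 = (EBIT − 975,000)(1 − t)/110,000.
Cancelling (1 − t) and cross-multiplying: 110,000·(EBIT − 99,000) = 240,000·(EBIT − 975,000).
EBIT × (240,000 − 110,000) = 975,000 × 240,000 − 99,000 × 110,000 = 223,110,000,000, so EBIT = 223,110,000,000 ÷ 130,000 = 1,716,230.77.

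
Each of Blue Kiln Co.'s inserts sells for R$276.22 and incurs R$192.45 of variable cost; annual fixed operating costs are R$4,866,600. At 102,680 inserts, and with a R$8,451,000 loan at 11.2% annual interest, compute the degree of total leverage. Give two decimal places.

3.08

Contribution at this volume is 102,680 × R$83.77 = R$8,601,503.60.
Subtracting fixed costs: EBIT = R$8,601,503.60 − R$4,866,600 = R$3,734,903.60. Interest = R$946,512.00, so EBIT − I = R$2,788,391.60.
DCL = contribution ÷ (EBIT − I) = R$8,601,503.60 ÷ R$2,788,391.60 = 3.0848.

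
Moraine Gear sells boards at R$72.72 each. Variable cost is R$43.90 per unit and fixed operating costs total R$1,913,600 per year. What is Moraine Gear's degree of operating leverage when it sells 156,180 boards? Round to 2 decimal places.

1.74

At 156,180 units, contribution = 156,180 × R$28.82 = R$4,501,107.60.
Operating income = contribution − fixed costs = R$4,501,107.60 − R$1,913,600 = R$2,587,507.60.
Degree of operating leverage = R$4,501,107.60 / R$2,587,507.60 = 1.7396.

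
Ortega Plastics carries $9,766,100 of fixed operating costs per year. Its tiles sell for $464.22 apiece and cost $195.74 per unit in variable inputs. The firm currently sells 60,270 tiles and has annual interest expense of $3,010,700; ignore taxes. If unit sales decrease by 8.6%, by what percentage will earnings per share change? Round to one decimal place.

Contribution at this volume is 60,270 × $268.48 = $16,181,289.60.
Operating income = contribution − fixed costs = $16,181,289.60 − $9,766,100 = $6,415,189.60.
Interest = $3,010,700.00, so EBIT − I = $3,404,489.60.
Degree of combined leverage = contribution ÷ (EBIT − I) = $16,181,289.60 ÷ $3,404,489.60 = 4.7529.
EPS therefore changes by 4.7529 × (-8.6%) = -40.9%.

-40.9%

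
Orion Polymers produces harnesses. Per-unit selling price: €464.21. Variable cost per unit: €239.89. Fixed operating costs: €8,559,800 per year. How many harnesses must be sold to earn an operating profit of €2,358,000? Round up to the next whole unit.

48,671 harnesses

Each unit contributes €464.21 − €239.89 = €224.32.
Units = (FC + target) / CM = (€8,559,800 + €2,358,000) / €224.32 = 48,670.65, so 48,671 harnesses.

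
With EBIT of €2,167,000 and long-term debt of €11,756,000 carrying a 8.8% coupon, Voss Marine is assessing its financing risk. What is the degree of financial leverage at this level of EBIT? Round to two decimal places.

1.91

Annual interest charges come to €1,034,528.00.
DFL = EBIT ÷ (EBIT − I) = €2,167,000 ÷ (€2,167,000 − €1,034,528.00) = €2,167,000 ÷ €1,132,472.00 = 1.9135.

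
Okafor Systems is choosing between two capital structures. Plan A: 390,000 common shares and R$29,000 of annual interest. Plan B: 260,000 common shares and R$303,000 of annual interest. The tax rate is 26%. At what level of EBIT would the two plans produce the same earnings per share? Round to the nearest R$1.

R$851,000

Set EPS_A = EPS_B: (EBIT − R$29,000)(1 − 0.26) ÷ 390,000 = (EBIT − R$303,000)(1 − 0.26) ÷ 260,000.
The (1 − t) factor cancels: (EBIT − 29,000) × 260,000 = (EBIT − 303,000) × 390,000.
EBIT × (390,000 − 260,000) = 303,000 × 390,000 − 29,000 × 260,000 = 110,630,000,000, so EBIT = 110,630,000,000 ÷ 130,000 = 851,000.00.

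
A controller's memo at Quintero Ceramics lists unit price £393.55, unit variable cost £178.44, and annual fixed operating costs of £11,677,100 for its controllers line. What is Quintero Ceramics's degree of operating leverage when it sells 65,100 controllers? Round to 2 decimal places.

6.02

At 65,100 units, contribution = 65,100 × £215.11 = £14,003,661.00.
Operating income = contribution − fixed costs = £14,003,661.00 − £11,677,100 = £2,326,561.00.
So DOL = total CM / EBIT = £14,003,661.00 / £2,326,561.00 = 6.0190.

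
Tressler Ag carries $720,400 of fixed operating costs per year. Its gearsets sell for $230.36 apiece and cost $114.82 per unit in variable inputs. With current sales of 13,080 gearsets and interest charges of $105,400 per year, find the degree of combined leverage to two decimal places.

2.20

At 13,080 units, contribution = 13,080 × $115.54 = $1,511,263.20.
EBIT = $1,511,263.20 − $720,400 = $790,863.20. Interest = $105,400.00, so EBIT − I = $685,463.20.
Degree of total leverage = total CM / (EBIT − interest) = $1,511,263.20 / $685,463.20 = 2.2047.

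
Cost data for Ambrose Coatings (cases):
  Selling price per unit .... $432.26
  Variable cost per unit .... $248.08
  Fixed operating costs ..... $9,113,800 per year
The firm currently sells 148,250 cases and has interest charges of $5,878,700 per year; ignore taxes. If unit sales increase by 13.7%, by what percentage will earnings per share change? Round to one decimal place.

Total contribution margin = 148,250 × $184.18 = $27,304,685.00.
Subtracting fixed costs: EBIT = $27,304,685.00 − $9,113,800 = $18,190,885.00.
After interest of $5,878,700.00, pre-tax earnings = $12,312,185.00.
Degree of combined leverage = contribution ÷ (EBIT − I) = $27,304,685.00 ÷ $12,312,185.00 = 2.2177.
%ΔEPS = DCL × %ΔSales = 2.2177 × +13.7% = +30.4%.

+30.4%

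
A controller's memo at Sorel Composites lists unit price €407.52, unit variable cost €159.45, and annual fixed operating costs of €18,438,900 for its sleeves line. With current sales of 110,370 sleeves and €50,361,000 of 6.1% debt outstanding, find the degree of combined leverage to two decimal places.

Total contribution margin = 110,370 × €248.07 = €27,379,485.90.
EBIT = €27,379,485.90 − €18,438,900 = €8,940,585.90. Interest = €3,072,021.00.
DOL = €27,379,485.90 ÷ €8,940,585.90 = 3.0624; DFL = €8,940,585.90 ÷ €5,868,564.90 = 1.5235.
Combined leverage = 3.0624 × 1.5235 = 4.6656.

4.67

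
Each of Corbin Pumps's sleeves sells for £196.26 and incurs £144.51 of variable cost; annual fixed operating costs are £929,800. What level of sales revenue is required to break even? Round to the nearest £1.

£3,526,233

Contribution margin per unit = £196.26 − £144.51 = £51.75, a CM ratio of £51.75 ÷ £196.26 = 0.2637.
Break-even sales = FC ÷ CM ratio = £929,800 × £196.26 / £51.75 = £3,526,233.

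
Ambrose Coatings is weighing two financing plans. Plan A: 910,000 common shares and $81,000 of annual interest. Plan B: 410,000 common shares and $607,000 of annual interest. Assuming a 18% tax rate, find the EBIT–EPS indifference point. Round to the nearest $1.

$1,038,320

At indifference, (EBIT − 81,000)(1 − t)/910,000 = (EBIT − 607,000)(1 − t)/410,000.
Cancelling (1 − t) and cross-multiplying: 410,000·(EBIT − 81,000) = 910,000·(EBIT − 607,000).
EBIT × (910,000 − 410,000) = 607,000 × 910,000 − 81,000 × 410,000 = 519,160,000,000, so EBIT = 519,160,000,000 ÷ 500,000 = 1,038,320.00.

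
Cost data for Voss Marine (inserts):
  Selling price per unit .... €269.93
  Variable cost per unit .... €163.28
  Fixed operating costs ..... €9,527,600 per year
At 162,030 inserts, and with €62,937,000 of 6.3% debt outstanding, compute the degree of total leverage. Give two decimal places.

4.56

At 162,030 units, contribution = 162,030 × €106.65 = €17,280,499.50.
Operating income = contribution − fixed costs = €17,280,499.50 − €9,527,600 = €7,752,899.50. Interest = €3,965,031.00.
DOL = €17,280,499.50 ÷ €7,752,899.50 = 2.2289; DFL = €7,752,899.50 ÷ €3,787,868.50 = 2.0468.
Combined leverage = 2.2289 × 2.0468 = 4.5621.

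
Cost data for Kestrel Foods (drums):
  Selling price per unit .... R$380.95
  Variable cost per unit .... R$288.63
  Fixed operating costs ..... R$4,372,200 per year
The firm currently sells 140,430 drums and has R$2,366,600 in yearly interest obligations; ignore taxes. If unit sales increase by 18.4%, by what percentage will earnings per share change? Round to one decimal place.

Total contribution margin = 140,430 × R$92.32 = R$12,964,497.60.
Operating income = contribution − fixed costs = R$12,964,497.60 − R$4,372,200 = R$8,592,297.60.
After interest of R$2,366,600.00, pre-tax earnings = R$6,225,697.60.
Degree of combined leverage = contribution ÷ (EBIT − I) = R$12,964,497.60 ÷ R$6,225,697.60 = 2.0824.
EPS therefore changes by 2.0824 × (+18.4%) = +38.3%.

+38.3%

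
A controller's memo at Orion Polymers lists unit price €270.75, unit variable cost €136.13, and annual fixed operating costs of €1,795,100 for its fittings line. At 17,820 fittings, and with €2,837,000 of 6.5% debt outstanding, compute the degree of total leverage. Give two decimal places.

At 17,820 units, contribution = 17,820 × €134.62 = €2,398,928.40.
Operating income = contribution − fixed costs = €2,398,928.40 − €1,795,100 = €603,828.40. Interest = €184,405.00.
DOL = €2,398,928.40 ÷ €603,828.40 = 3.9729; DFL = €603,828.40 ÷ €419,423.40 = 1.4397.
Combined leverage = 3.9729 × 1.4397 = 5.7198.

5.72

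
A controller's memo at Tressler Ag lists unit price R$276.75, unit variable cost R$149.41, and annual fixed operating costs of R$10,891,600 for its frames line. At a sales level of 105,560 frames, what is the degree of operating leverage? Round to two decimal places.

5.27

At 105,560 units, contribution = 105,560 × R$127.34 = R$13,442,010.40.
EBIT = R$13,442,010.40 − R$10,891,600 = R$2,550,410.40.
So DOL = total CM / EBIT = R$13,442,010.40 / R$2,550,410.40 = 5.2705.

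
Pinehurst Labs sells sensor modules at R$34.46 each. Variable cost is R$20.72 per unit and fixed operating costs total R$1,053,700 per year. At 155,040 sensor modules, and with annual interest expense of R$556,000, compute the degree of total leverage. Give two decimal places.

At 155,040 units, contribution = 155,040 × R$13.74 = R$2,130,249.60.
Subtracting fixed costs: EBIT = R$2,130,249.60 − R$1,053,700 = R$1,076,549.60. Interest = R$556,000.00, so EBIT − I = R$520,549.60.
Degree of total leverage = total CM / (EBIT − interest) = R$2,130,249.60 / R$520,549.60 = 4.0923.

4.09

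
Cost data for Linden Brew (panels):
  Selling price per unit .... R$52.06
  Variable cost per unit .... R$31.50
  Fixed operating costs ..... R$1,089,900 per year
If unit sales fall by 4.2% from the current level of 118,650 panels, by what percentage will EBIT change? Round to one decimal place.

-7.6%

Contribution at this volume is 118,650 × R$20.56 = R$2,439,444.00.
Operating income = contribution − fixed costs = R$2,439,444.00 − R$1,089,900 = R$1,349,544.00.
Degree of operating leverage = R$2,439,444.00 / R$1,349,544.00 = 1.8076.
So EBIT moves 1.8076 × (-4.2%) = -7.6%.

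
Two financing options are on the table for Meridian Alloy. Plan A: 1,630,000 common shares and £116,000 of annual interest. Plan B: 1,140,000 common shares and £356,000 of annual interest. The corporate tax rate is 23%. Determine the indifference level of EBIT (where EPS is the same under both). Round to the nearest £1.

At indifference, (EBIT − 116,000)(1 − t)/1,630,000 = (EBIT − 356,000)(1 − t)/1,140,000.
The (1 − t) factor cancels: (EBIT − 116,000) × 1,140,000 = (EBIT − 356,000) × 1,630,000.
EBIT × (1,630,000 − 1,140,000) = 356,000 × 1,630,000 − 116,000 × 1,140,000 = 448,040,000,000, so EBIT = 448,040,000,000 ÷ 490,000 = 914,367.35.

£914,367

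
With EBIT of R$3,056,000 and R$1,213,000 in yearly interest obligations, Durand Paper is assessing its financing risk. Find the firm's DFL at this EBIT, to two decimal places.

Annual interest charges come to R$1,213,000.00.
DFL = EBIT ÷ (EBIT − I) = R$3,056,000 ÷ (R$3,056,000 − R$1,213,000.00) = R$3,056,000 ÷ R$1,843,000.00 = 1.6582.

1.66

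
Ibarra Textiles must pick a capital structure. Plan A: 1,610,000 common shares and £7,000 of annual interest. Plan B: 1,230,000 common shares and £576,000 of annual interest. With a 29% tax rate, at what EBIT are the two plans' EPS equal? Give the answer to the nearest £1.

£2,417,763

Set EPS_A = EPS_B: (EBIT − £7,000)(1 − 0.29) ÷ 1,610,000 = (EBIT − £576,000)(1 − 0.29) ÷ 1,230,000.
Cancelling (1 − t) and cross-multiplying: 1,230,000·(EBIT − 7,000) = 1,610,000·(EBIT − 576,000).
Solving, EBIT = (576,000·1,610,000 − 7,000·1,230,000) / (1,610,000 − 1,230,000) = 918,750,000,000 / 380,000 = 2,417,763.16.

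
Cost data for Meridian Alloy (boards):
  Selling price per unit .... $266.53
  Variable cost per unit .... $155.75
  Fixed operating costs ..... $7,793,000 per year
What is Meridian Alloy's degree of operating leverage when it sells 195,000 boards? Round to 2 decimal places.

Total contribution margin = 195,000 × $110.78 = $21,602,100.00.
Operating income = contribution − fixed costs = $21,602,100.00 − $7,793,000 = $13,809,100.00.
So DOL = total CM / EBIT = $21,602,100.00 / $13,809,100.00 = 1.5643.

1.56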